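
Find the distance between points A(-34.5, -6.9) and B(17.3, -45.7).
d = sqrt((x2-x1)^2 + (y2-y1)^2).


dx = 17.3 + 34.5 = 51.8
dy = -45.7 + 6.9 = -38.8
d = sqrt(2683.24 + 1505.44) = sqrt(4188.68) = 64.7200

64.7200


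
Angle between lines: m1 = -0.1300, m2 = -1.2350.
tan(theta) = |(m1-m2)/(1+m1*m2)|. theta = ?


m1-m2 = 1.105
1+m1*m2 = 1.16055
tan(theta) = |1.105/1.16055| = 0.952135
theta = arctan(|1.105/1.16055|) = 43.5954 degrees (acute angle)

43.5954 degrees


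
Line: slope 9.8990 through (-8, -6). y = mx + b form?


y + 6 = 9.8990(x + 8)
y = 9.8990x - 6 - 9.8990*(-8)
y = 9.8990x + 73.1920

y = 9.8990x + 73.1920


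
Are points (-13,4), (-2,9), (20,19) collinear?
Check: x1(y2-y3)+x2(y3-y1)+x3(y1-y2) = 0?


-13*(9-19) - 2*(19-4) + 20*(4-9)
= 130 - 30 - 100 = 0

Yes, collinear (determinant = 0)


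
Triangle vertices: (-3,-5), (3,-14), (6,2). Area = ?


-3*(-14-2) = 48
3*(2+ 5) = 21
6*(-5+ 14) = 54
sum = 123
Area = |123|/2 = 61.5000

61.5000 sq units


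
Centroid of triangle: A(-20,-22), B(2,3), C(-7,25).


Gx = (-20+2- 7)/3 = -25/3 = -8.3333
Gy = (-22+3+25)/3 = 6/3 = 2.0000

G = (-8.3333, 2.0000)


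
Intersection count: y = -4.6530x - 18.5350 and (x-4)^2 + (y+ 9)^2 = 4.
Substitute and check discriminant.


Substitute y = -4.6530x - 18.5350: (x-4)^2 + (-4.6530x- 18.5350+ 9)^2 = 4
Expand to Ax^2 + Bx + C = 0, where b-k = -9.535
A = 1+m^2 = 22.650409
B = 2(m(b-k) - h) = 2(-4.6530*(-9.535) - 4) = 80.73271
C = h^2 + (b-k)^2 - r^2 = 16 + 90.916225 - 4 = 102.916225
disc = B^2-4AC = 6517.7705 - 9324.3784 = -2806.6079
disc < 0

0 intersection points


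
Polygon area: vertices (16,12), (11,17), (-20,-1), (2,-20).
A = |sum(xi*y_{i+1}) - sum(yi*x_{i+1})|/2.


sum(xi*y_{i+1}) = 16*17 + 11*(-1) - 20*(-20) + 2*12 = 685
sum(yi*x_{i+1}) = 12*11 + 17*(-20) - 1*2 - 20*16 = -530
Area = |685 + 530|/2 = 1215/2 = 607.5000

607.5000 sq units


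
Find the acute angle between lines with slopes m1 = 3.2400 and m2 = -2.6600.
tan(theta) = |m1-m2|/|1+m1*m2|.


m1-m2 = 5.9
1+m1*m2 = -7.6184
tan(theta) = |5.9/(-7.6184)| = 0.774441
theta = arctan(|5.9/(-7.6184)|) = 37.7557 degrees (acute angle)

37.7557 degrees


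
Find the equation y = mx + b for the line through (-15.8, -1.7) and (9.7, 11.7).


m = (13.4)/(25.5) = 0.5255
b = y1 - m*x1 = -1.7 - (13.4*(-15.8))/(25.5) = -1.7 + 8.3027 = 6.6027

y = 0.5255x + 6.6027


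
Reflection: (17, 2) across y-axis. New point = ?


Reflection rule for y-axis: (-x, y)
(17, 2) -> (-17, 2)

(-17, 2)


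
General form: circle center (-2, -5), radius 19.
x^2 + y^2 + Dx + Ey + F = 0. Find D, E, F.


(x+ 2)^2 + (y+ 5)^2 = 19^2
D = -2h = 4, E = -2k = 10
F = h^2+k^2-r^2 = 4+25-361 = -332

D = 4, E = 10, F = -332


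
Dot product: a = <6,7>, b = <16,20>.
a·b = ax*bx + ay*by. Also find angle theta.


a·b = 6*16 + 7*20 = 96 + 140 = 236
|a| = sqrt(36+49) = 9.2195
|b| = sqrt(256+400) = 25.6125
cos(theta) = 236/(sqrt(85)*sqrt(656)) = 236/sqrt(55760) = 0.999426
theta = arccos(236/sqrt(55760)) = 1.9415 degrees

a·b = 236, theta = 1.9415 deg


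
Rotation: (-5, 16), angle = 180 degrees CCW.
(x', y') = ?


cos(180) = -1, sin(180) = 0
x' = -5*(-1) - 16*0 = 5
y' = -5*0 + 16*(-1) = -16

(5, -16)


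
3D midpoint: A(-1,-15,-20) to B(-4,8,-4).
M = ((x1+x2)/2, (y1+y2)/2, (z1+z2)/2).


Mx = (-1- 4)/2 = -2.5000
My = (-15+8)/2 = -3.5000
Mz = (-20- 4)/2 = -12.0000

M = (-2.5000, -3.5000, -12.0000)


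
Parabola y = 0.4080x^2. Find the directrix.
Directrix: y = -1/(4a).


a = 0.4080
1/(4a) = 0.6127
directrix: y = -0.6127 = -0.6127

y = -0.6127


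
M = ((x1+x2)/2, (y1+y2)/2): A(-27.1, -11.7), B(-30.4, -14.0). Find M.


Mx = (-27.1 - 30.4)/2 = -57.5/2 = -28.7500
My = (-11.7 - 14.0)/2 = -25.7/2 = -12.8500

(-28.7500, -12.8500)


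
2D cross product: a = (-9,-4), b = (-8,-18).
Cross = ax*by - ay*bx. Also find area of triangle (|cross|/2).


cross = -9*(-18) + 4*(-8) = 162 - 32 = 130
Triangle area = |130|/2 = 130/2 = 65.0000

cross = 130, triangle area = 65.0000


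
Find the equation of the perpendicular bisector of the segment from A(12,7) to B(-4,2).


Midpoint = (4, 4.5)
Slope of AB = dy/dx = -5/(-16) = 0.3125
Perp slope = -dx/dy = -16/5 = -3.2000
b = My - (perp slope)*Mx = 4.5 + (-16*4)/(-5) = 4.5 + 12.8000 = 17.3000

y = -3.2000x + 17.3000


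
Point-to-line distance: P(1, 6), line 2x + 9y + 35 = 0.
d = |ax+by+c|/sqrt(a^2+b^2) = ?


|2*1 + 9*6 + 35| = |91| = 91
sqrt(4 + 81) = sqrt(85) = 9.2195
d = 91/sqrt(85) = 9.8703

9.8703


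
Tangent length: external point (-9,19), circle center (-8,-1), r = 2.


d = sqrt((-9+ 8)^2 + (19+ 1)^2) = sqrt(1+400) = 20.0250
L = sqrt(401.0000 - 4) = sqrt(397.0000) = 19.9249

19.9249


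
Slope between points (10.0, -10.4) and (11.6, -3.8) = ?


dy = -3.8 + 10.4 = 6.6
dx = 11.6 - 10.0 = 1.6
m = 6.6/1.6 = 4.1250

m = 4.1250


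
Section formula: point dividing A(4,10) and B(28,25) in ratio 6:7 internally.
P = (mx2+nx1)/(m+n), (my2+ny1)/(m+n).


Px = (6*28 + 7*4)/13 = 196/13 = 15.0769
Py = (6*25 + 7*10)/13 = 220/13 = 16.9231

P = (15.0769, 16.9231)


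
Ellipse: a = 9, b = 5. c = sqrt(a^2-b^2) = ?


c^2 = 9^2 - 5^2 = 81 - 25 = 56
c = sqrt(56) = 7.4833

c = 7.4833


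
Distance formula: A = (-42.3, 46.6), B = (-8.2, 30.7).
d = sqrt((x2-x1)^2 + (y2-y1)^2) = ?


dx = -8.2 + 42.3 = 34.1
dy = 30.7 - 46.6 = -15.9
d = sqrt(1162.81 + 252.81) = sqrt(1415.62) = 37.6247

37.6247


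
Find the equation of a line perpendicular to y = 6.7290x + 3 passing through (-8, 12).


Perpendicular slope = -1/m1 = -1/6.7290 = -0.1486
b2 = y0 - m2*x0 = 12 - 8/6.7290 = 12 - 1.1889 = 10.8111

y = -0.1486x + 10.8111


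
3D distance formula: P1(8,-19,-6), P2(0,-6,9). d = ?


dx=-8, dy=13, dz=15
d = sqrt(64+169+225) = sqrt(458) = 21.4009

21.4009


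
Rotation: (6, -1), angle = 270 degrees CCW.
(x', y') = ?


cos(270) = 0, sin(270) = -1
x' = 6*0 + 1*(-1) = -1
y' = 6*(-1) - 1*0 = -6

(-1, -6)


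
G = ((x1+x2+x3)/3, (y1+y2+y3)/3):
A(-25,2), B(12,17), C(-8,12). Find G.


Gx = (-25+12- 8)/3 = -21/3 = -7.0000
Gy = (2+17+12)/3 = 31/3 = 10.3333

G = (-7.0000, 10.3333)


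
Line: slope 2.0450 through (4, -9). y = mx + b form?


y + 9 = 2.0450(x - 4)
y = 2.0450x - 9 - 2.0450*4
y = 2.0450x - 17.1800

y = 2.0450x - 17.1800


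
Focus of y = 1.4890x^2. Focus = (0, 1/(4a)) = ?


a = 1.4890
4a = 5.9560
focus = (0, 1/5.9560) = (0, 0.1679)

Focus = (0, 0.1679)


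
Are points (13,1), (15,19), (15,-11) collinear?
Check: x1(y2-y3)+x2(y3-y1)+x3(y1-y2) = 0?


13*(19+ 11) + 15*(-11-1) + 15*(1-19)
= 390 - 180 - 270 = -60

No, not collinear (determinant = -60)


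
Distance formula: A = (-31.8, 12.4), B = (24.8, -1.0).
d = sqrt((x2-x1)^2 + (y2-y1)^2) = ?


dx = 24.8 + 31.8 = 56.6
dy = -1.0 - 12.4 = -13.4
d = sqrt(3203.56 + 179.56) = sqrt(3383.12) = 58.1646

58.1646


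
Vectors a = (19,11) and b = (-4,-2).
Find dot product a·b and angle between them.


a·b = 19*(-4) + 11*(-2) = -76 - 22 = -98
|a| = sqrt(361+121) = 21.9545
|b| = sqrt(16+4) = 4.4721
cos(theta) = -98/(sqrt(482)*sqrt(20)) = -98/sqrt(9640) = -0.998131
theta = arccos(-98/sqrt(9640)) = 176.4965 degrees

a·b = -98, theta = 176.4965 deg


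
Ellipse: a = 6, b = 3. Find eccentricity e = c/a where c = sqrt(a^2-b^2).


c = sqrt(36-9) = sqrt(27) = 5.1962
e = c/a = sqrt(27)/6 = 0.8660

e = 0.8660


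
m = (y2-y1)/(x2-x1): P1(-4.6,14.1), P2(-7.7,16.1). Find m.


dy = 16.1 - 14.1 = 2
dx = -7.7 + 4.6 = -3.1
m = 2/(-3.1) = -0.6452

m = -0.6452


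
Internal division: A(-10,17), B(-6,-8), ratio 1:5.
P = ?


Px = (1*(-6) + 5*(-10))/6 = -56/6 = -9.3333
Py = (1*(-8) + 5*17)/6 = 77/6 = 12.8333

P = (-9.3333, 12.8333)


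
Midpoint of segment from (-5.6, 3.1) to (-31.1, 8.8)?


Mx = (-5.6 - 31.1)/2 = -36.7/2 = -18.3500
My = (3.1 + 8.8)/2 = 11.9/2 = 5.9500

(-18.3500, 5.9500)


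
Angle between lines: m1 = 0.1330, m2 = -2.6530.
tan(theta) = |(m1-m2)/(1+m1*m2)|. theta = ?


m1-m2 = 2.786
1+m1*m2 = 0.647151
tan(theta) = |2.786/0.647151| = 4.305023
theta = arctan(|2.786/0.647151|) = 76.9229 degrees (acute angle)

76.9229 degrees


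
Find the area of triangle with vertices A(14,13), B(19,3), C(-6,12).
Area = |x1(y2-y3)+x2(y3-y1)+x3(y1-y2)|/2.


14*(3-12) = -126
19*(12-13) = -19
-6*(13-3) = -60
sum = -205
Area = |-205|/2 = 102.5000

102.5000 sq units


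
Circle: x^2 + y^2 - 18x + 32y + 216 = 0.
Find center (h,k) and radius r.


h = -D/2 = 18/2 = 9
k = -E/2 = -32/2 = -16
r^2 = h^2 + k^2 - F = 81 + 256 - 216 = 121
r = 11

Center (9, -16), radius = 11


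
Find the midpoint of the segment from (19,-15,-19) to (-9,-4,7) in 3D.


Mx = (19- 9)/2 = 5.0000
My = (-15- 4)/2 = -9.5000
Mz = (-19+7)/2 = -6.0000

M = (5.0000, -9.5000, -6.0000)


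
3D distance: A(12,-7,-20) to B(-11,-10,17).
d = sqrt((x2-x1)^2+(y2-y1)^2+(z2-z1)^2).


dx=-23, dy=-3, dz=37
d = sqrt(529+9+1369) = sqrt(1907) = 43.6692

43.6692


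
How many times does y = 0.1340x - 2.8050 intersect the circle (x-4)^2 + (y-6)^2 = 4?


Substitute y = 0.1340x - 2.8050: (x-4)^2 + (0.1340x- 2.8050-6)^2 = 4
Expand to Ax^2 + Bx + C = 0, where b-k = -8.805
A = 1+m^2 = 1.017956
B = 2(m(b-k) - h) = 2(0.1340*(-8.805) - 4) = -10.35974
C = h^2 + (b-k)^2 - r^2 = 16 + 77.528025 - 4 = 89.528025
disc = B^2-4AC = 107.3242 - 364.5424 = -257.2182
disc < 0

0 intersection points


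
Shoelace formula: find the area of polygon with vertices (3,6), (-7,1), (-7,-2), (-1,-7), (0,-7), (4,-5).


sum(xi*y_{i+1}) = 3*1 - 7*(-2) - 7*(-7) - 1*(-7) + 0*(-5) + 4*6 = 97
sum(yi*x_{i+1}) = 6*(-7) + 1*(-7) - 2*(-1) - 7*0 - 7*4 - 5*3 = -90
Area = |97 + 90|/2 = 187/2 = 93.5000

93.5000 sq units


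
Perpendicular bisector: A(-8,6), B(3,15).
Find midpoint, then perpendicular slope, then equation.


Midpoint = (-2.5, 10.5)
Slope of AB = dy/dx = 9/11 = 0.8182
Perp slope = -dx/dy = -11/9 = -1.2222
b = My - (perp slope)*Mx = 10.5 + (11*(-2.5))/9 = 10.5 - 3.0556 = 7.4444

y = -1.2222x + 7.4444


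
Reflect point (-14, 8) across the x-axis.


Reflection rule for x-axis: (x, -y)
(-14, 8) -> (-14, -8)

(-14, -8)


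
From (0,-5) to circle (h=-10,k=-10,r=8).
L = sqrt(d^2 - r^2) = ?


d = sqrt((0+ 10)^2 + (-5+ 10)^2) = sqrt(100+25) = 11.1803
L = sqrt(125.0000 - 64) = sqrt(61.0000) = 7.8102

7.8102


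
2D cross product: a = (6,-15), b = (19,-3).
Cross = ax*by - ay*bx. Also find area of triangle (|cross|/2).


cross = 6*(-3) + 15*19 = -18 + 285 = 267
Triangle area = |267|/2 = 267/2 = 133.5000

cross = 267, triangle area = 133.5000


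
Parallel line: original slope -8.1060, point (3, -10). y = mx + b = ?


Parallel lines have equal slopes.
m2 = -8.1060
b2 = -10 + 8.1060*3 = 14.3180

y = -8.1060x + 14.3180


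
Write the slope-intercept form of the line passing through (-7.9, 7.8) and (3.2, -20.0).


m = (-27.8)/(11.1) = -2.5045
b = y1 - m*x1 = 7.8 - (-27.8*(-7.9))/(11.1) = 7.8 - 19.7856 = -11.9856

y = -2.5045x - 11.9856


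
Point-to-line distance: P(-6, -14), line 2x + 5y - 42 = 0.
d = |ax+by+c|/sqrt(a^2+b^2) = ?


|2*(-6) + 5*(-14) - 42| = |-124| = 124
sqrt(4 + 25) = sqrt(29) = 5.3852
d = 124/sqrt(29) = 23.0262

23.0262


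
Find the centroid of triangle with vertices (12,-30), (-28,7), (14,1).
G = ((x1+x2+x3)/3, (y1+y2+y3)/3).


Gx = (12- 28+14)/3 = -2/3 = -0.6667
Gy = (-30+7+1)/3 = -22/3 = -7.3333

G = (-0.6667, -7.3333)


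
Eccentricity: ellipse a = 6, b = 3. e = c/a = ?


c = sqrt(36-9) = sqrt(27) = 5.1962
e = c/a = sqrt(27)/6 = 0.8660

e = 0.8660


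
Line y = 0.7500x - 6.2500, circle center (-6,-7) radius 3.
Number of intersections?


Substitute y = 0.7500x - 6.2500: (x+ 6)^2 + (0.7500x- 6.2500+ 7)^2 = 9
Expand to Ax^2 + Bx + C = 0, where b-k = 0.75
A = 1+m^2 = 1.5625
B = 2(m(b-k) - h) = 2(0.7500*0.75 + 6) = 13.125
C = h^2 + (b-k)^2 - r^2 = 36 + 0.5625 - 9 = 27.5625
disc = B^2-4AC = 172.2656 - 172.2656 = 0
disc = 0

1 intersection point (tangent)


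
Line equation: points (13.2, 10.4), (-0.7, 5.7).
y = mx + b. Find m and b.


m = (-4.7)/(-13.9) = 0.3381
b = y1 - m*x1 = 10.4 - (-4.7*13.2)/(-13.9) = 10.4 - 4.4633 = 5.9367

y = 0.3381x + 5.9367


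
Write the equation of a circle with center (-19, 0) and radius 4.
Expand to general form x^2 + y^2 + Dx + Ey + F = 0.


(x+ 19)^2 + (y-0)^2 = 4^2
D = -2h = 38, E = -2k = 0
F = h^2+k^2-r^2 = 361+0-16 = 345

x^2 + y^2 + 38x + 345 = 0


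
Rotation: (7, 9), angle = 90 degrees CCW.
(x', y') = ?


cos(90) = 0, sin(90) = 1
x' = 7*0 - 9*1 = -9
y' = 7*1 + 9*0 = 7

(-9, 7)


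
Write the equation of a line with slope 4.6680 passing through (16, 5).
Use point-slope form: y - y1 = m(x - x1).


y - 5 = 4.6680(x - 16)
y = 4.6680x + 5 - 4.6680*16
y = 4.6680x - 69.6880

y = 4.6680x - 69.6880


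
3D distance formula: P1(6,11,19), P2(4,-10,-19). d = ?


dx=-2, dy=-21, dz=-38
d = sqrt(4+441+1444) = sqrt(1889) = 43.4626

43.4626


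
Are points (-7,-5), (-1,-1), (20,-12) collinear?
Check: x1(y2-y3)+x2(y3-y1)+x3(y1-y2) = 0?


-7*(-1+ 12) - 1*(-12+ 5) + 20*(-5+ 1)
= -77 + 7 - 80 = -150

No, not collinear (determinant = -150)


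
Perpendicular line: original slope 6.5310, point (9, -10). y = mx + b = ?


Perpendicular slope = -1/m1 = -1/6.5310 = -0.1531
b2 = y0 - m2*x0 = -10 + 9/6.5310 = -10 + 1.3780 = -8.6220

y = -0.1531x - 8.6220


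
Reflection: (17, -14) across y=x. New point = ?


Reflection rule for y=x: (y, x)
(17, -14) -> (-14, 17)

(-14, 17)


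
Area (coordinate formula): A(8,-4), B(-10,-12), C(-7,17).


8*(-12-17) = -232
-10*(17+ 4) = -210
-7*(-4+ 12) = -56
sum = -498
Area = |-498|/2 = 249.0000

249.0000 sq units


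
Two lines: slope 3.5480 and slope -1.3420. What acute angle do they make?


m1-m2 = 4.89
1+m1*m2 = -3.761416
tan(theta) = |4.89/(-3.761416)| = 1.300042
theta = arctan(|4.89/(-3.761416)|) = 52.4323 degrees (acute angle)

52.4323 degrees


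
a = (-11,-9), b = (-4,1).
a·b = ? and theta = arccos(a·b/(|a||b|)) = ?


a·b = -11*(-4) - 9*1 = 44 - 9 = 35
|a| = sqrt(121+81) = 14.2127
|b| = sqrt(16+1) = 4.1231
cos(theta) = 35/(sqrt(202)*sqrt(17)) = 35/sqrt(3434) = 0.597266
theta = arccos(35/sqrt(3434)) = 53.3257 degrees

a·b = 35, theta = 53.3257 deg


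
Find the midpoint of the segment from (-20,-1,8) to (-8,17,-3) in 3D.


Mx = (-20- 8)/2 = -14.0000
My = (-1+17)/2 = 8.0000
Mz = (8- 3)/2 = 2.5000

M = (-14.0000, 8.0000, 2.5000)


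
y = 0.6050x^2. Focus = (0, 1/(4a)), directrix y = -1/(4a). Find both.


a = 0.6050
1/(4a) = 0.4132
Focus = (0, 0.4132)
Directrix: y = -0.4132

Focus = (0, 0.4132), Directrix: y = -0.4132


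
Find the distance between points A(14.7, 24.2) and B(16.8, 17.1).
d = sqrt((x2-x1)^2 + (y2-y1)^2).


dx = 16.8 - 14.7 = 2.1
dy = 17.1 - 24.2 = -7.1
d = sqrt(4.41 + 50.41) = sqrt(54.82) = 7.4041

7.4041


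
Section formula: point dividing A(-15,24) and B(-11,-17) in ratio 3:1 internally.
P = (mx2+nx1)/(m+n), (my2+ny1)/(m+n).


Px = (3*(-11) + 1*(-15))/4 = -48/4 = -12.0000
Py = (3*(-17) + 1*24)/4 = -27/4 = -6.7500

P = (-12.0000, -6.7500)


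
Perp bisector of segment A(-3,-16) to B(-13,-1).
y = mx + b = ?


Midpoint = (-8, -8.5)
Slope of AB = dy/dx = 15/(-10) = -1.5000
Perp slope = -dx/dy = 10/15 = 0.6667
b = My - (perp slope)*Mx = -8.5 + (-10*(-8))/15 = -8.5 + 5.3333 = -3.1667

y = 0.6667x - 3.1667


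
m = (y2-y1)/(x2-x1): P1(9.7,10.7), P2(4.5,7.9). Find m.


dy = 7.9 - 10.7 = -2.8
dx = 4.5 - 9.7 = -5.2
m = -2.8/(-5.2) = 0.5385

m = 0.5385


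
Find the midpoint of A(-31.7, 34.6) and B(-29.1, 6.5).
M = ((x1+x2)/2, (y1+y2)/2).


Mx = (-31.7 - 29.1)/2 = -60.8/2 = -30.4000
My = (34.6 + 6.5)/2 = 41.1/2 = 20.5500

(-30.4000, 20.5500)


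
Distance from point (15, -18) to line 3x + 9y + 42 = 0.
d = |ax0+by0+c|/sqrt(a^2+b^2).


|3*15 + 9*(-18) + 42| = |-75| = 75
sqrt(9 + 81) = sqrt(90) = 9.4868
d = 75/sqrt(90) = 7.9057

7.9057


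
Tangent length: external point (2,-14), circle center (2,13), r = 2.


d = sqrt((2-2)^2 + (-14-13)^2) = sqrt(0+729) = 27.0000
L = sqrt(729.0000 - 4) = sqrt(725.0000) = 26.9258

26.9258


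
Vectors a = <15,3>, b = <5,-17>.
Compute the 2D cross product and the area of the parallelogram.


cross = 15*(-17) - 3*5 = -255 - 15 = -270
Parallelogram area = |-270| = 270

cross = -270, parallelogram area = 270


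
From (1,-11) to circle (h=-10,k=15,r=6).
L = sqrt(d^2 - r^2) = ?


d = sqrt((1+ 10)^2 + (-11-15)^2) = sqrt(121+676) = 28.2312
L = sqrt(797.0000 - 36) = sqrt(761.0000) = 27.5862

27.5862


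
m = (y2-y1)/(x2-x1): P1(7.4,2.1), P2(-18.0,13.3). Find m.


dy = 13.3 - 2.1 = 11.2
dx = -18.0 - 7.4 = -25.4
m = 11.2/(-25.4) = -0.4409

m = -0.4409


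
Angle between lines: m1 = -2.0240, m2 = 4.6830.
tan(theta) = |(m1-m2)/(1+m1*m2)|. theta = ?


m1-m2 = -6.707
1+m1*m2 = -8.478392
tan(theta) = |-6.707/(-8.478392)| = 0.791070
theta = arctan(|-6.707/(-8.478392)|) = 38.3465 degrees (acute angle)

38.3465 degrees


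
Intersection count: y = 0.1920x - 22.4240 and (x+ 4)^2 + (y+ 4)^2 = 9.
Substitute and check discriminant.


Substitute y = 0.1920x - 22.4240: (x+ 4)^2 + (0.1920x- 22.4240+ 4)^2 = 9
Expand to Ax^2 + Bx + C = 0, where b-k = -18.424
A = 1+m^2 = 1.036864
B = 2(m(b-k) - h) = 2(0.1920*(-18.424) + 4) = 0.925184
C = h^2 + (b-k)^2 - r^2 = 16 + 339.443776 - 9 = 346.443776
disc = B^2-4AC = 0.8560 - 1436.8603 = -1436.0043
disc < 0

0 intersection points


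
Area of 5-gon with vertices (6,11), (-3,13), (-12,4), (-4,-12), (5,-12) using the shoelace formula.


sum(xi*y_{i+1}) = 6*13 - 3*4 - 12*(-12) - 4*(-12) + 5*11 = 313
sum(yi*x_{i+1}) = 11*(-3) + 13*(-12) + 4*(-4) - 12*5 - 12*6 = -337
Area = |313 + 337|/2 = 650/2 = 325.0000

325.0000 sq units


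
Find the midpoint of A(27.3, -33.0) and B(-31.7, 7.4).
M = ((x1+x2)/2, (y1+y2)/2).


Mx = (27.3 - 31.7)/2 = -4.4/2 = -2.2000
My = (-33.0 + 7.4)/2 = -25.6/2 = -12.8000

(-2.2000, -12.8000)


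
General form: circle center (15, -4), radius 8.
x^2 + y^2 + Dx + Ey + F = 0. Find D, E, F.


(x-15)^2 + (y+ 4)^2 = 8^2
D = -2h = -30, E = -2k = 8
F = h^2+k^2-r^2 = 225+16-64 = 177

D = -30, E = 8, F = 177


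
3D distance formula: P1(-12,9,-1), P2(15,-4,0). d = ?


dx=27, dy=-13, dz=1
d = sqrt(729+169+1) = sqrt(899) = 29.9833

29.9833


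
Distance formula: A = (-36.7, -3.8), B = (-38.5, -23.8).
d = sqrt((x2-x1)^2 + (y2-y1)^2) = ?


dx = -38.5 + 36.7 = -1.8
dy = -23.8 + 3.8 = -20.0
d = sqrt(3.24 + 400.0) = sqrt(403.24) = 20.0808

20.0808


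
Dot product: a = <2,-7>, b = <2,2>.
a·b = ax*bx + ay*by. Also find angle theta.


a·b = 2*2 - 7*2 = 4 - 14 = -10
|a| = sqrt(4+49) = 7.2801
|b| = sqrt(4+4) = 2.8284
cos(theta) = -10/(sqrt(53)*sqrt(8)) = -10/sqrt(424) = -0.485643
theta = arccos(-10/sqrt(424)) = 119.0546 degrees

a·b = -10, theta = 119.0546 deg


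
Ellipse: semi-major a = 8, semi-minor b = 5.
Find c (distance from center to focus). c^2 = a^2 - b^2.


c^2 = 8^2 - 5^2 = 64 - 25 = 39
c = sqrt(39) = 6.2450

c = 6.2450


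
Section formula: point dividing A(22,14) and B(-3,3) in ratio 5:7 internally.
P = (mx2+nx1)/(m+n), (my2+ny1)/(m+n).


Px = (5*(-3) + 7*22)/12 = 139/12 = 11.5833
Py = (5*3 + 7*14)/12 = 113/12 = 9.4167

P = (11.5833, 9.4167)


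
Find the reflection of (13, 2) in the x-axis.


Reflection rule for x-axis: (x, -y)
(13, 2) -> (13, -2)

(13, -2)


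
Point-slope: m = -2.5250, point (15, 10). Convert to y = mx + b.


y - 10 = -2.5250(x - 15)
y = -2.5250x + 10 + 2.5250*15
y = -2.5250x + 47.8750

y = -2.5250x + 47.8750


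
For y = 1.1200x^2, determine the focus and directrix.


a = 1.1200
1/(4a) = 0.2232
Focus = (0, 0.2232)
Directrix: y = -0.2232

Focus = (0, 0.2232), Directrix: y = -0.2232


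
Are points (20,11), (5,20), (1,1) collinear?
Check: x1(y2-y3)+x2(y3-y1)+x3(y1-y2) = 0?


20*(20-1) + 5*(1-11) + 1*(11-20)
= 380 - 50 - 9 = 321

No, not collinear (determinant = 321)


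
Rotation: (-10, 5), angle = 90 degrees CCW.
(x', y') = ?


cos(90) = 0, sin(90) = 1
x' = -10*0 - 5*1 = -5
y' = -10*1 + 5*0 = -10

(-5, -10)


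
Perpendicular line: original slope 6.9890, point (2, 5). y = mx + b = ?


Perpendicular slope = -1/m1 = -1/6.9890 = -0.1431
b2 = y0 - m2*x0 = 5 + 2/6.9890 = 5 + 0.2862 = 5.2862

y = -0.1431x + 5.2862


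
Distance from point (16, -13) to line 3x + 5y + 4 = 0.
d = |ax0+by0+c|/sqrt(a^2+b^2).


|3*16 + 5*(-13) + 4| = |-13| = 13
sqrt(9 + 25) = sqrt(34) = 5.8310
d = 13/sqrt(34) = 2.2295

2.2295


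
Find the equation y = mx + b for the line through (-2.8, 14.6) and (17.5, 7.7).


m = (-6.9)/(20.3) = -0.3399
b = y1 - m*x1 = 14.6 - (-6.9*(-2.8))/(20.3) = 14.6 - 0.9517 = 13.6483

y = -0.3399x + 13.6483


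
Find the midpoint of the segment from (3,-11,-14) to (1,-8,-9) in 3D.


Mx = (3+1)/2 = 2.0000
My = (-11- 8)/2 = -9.5000
Mz = (-14- 9)/2 = -11.5000

M = (2.0000, -9.5000, -11.5000)


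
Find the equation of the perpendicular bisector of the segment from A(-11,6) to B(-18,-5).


Midpoint = (-14.5, 0.5)
Slope of AB = dy/dx = -11/(-7) = 1.5714
Perp slope = -dx/dy = -7/11 = -0.6364
b = My - (perp slope)*Mx = 0.5 + (-7*(-14.5))/(-11) = 0.5 - 9.2273 = -8.7273

y = -0.6364x - 8.7273


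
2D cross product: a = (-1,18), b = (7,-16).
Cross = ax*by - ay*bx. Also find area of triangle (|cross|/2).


cross = -1*(-16) - 18*7 = 16 - 126 = -110
Triangle area = |-110|/2 = 110/2 = 55.0000

cross = -110, triangle area = 55.0000


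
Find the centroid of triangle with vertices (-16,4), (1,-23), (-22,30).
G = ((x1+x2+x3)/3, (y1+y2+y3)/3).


Gx = (-16+1- 22)/3 = -37/3 = -12.3333
Gy = (4- 23+30)/3 = 11/3 = 3.6667

G = (-12.3333, 3.6667)


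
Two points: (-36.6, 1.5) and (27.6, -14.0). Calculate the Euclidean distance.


dx = 27.6 + 36.6 = 64.2
dy = -14.0 - 1.5 = -15.5
d = sqrt(4121.64 + 240.25) = sqrt(4361.89) = 66.0446

66.0446


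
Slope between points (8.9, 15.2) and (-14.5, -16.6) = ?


dy = -16.6 - 15.2 = -31.8
dx = -14.5 - 8.9 = -23.4
m = -31.8/(-23.4) = 1.3590

m = 1.3590


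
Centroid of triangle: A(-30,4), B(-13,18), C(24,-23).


Gx = (-30- 13+24)/3 = -19/3 = -6.3333
Gy = (4+18- 23)/3 = -1/3 = -0.3333

G = (-6.3333, -0.3333)


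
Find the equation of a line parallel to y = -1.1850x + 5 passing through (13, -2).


Parallel lines have equal slopes.
m2 = -1.1850
b2 = -2 + 1.1850*13 = 13.4050

y = -1.1850x + 13.4050


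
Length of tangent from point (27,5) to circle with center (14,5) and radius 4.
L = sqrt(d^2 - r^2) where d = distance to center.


d = sqrt((27-14)^2 + (5-5)^2) = sqrt(169+0) = 13.0000
L = sqrt(169.0000 - 16) = sqrt(153.0000) = 12.3693

12.3693


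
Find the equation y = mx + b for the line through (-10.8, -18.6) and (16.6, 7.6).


m = (26.2)/(27.4) = 0.9562
b = y1 - m*x1 = -18.6 - (26.2*(-10.8))/(27.4) = -18.6 + 10.3270 = -8.2730

y = 0.9562x - 8.2730


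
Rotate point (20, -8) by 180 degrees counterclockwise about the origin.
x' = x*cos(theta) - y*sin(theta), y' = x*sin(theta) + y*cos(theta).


cos(180) = -1, sin(180) = 0
x' = 20*(-1) + 8*0 = -20
y' = 20*0 - 8*(-1) = 8

(-20, 8)


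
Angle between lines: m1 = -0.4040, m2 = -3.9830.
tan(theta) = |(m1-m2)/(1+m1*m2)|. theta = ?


m1-m2 = 3.579
1+m1*m2 = 2.609132
tan(theta) = |3.579/2.609132| = 1.371721
theta = arctan(|3.579/2.609132|) = 53.9075 degrees (acute angle)

53.9075 degrees


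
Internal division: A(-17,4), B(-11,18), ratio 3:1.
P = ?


Px = (3*(-11) + 1*(-17))/4 = -50/4 = -12.5000
Py = (3*18 + 1*4)/4 = 58/4 = 14.5000

P = (-12.5000, 14.5000)


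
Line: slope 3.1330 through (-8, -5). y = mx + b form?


y + 5 = 3.1330(x + 8)
y = 3.1330x - 5 - 3.1330*(-8)
y = 3.1330x + 20.0640

y = 3.1330x + 20.0640


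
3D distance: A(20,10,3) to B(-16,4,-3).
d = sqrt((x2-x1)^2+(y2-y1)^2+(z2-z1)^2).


dx=-36, dy=-6, dz=-6
d = sqrt(1296+36+36) = sqrt(1368) = 36.9865

36.9865


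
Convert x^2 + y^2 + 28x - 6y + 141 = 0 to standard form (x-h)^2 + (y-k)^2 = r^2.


h = -D/2 = -28/2 = -14
k = -E/2 = 6/2 = 3
r^2 = h^2 + k^2 - F = 196 + 9 - 141 = 64
r = 8

Center (-14, 3), radius = 8


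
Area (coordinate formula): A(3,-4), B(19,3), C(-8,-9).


3*(3+ 9) = 36
19*(-9+ 4) = -95
-8*(-4-3) = 56
sum = -3
Area = |-3|/2 = 1.5000

1.5000 sq units


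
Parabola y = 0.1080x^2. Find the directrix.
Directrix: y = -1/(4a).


a = 0.1080
1/(4a) = 2.3148
directrix: y = -2.3148 = -2.3148

y = -2.3148


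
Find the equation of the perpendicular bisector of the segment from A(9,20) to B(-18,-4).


Midpoint = (-4.5, 8)
Slope of AB = dy/dx = -24/(-27) = 0.8889
Perp slope = -dx/dy = -27/24 = -1.1250
b = My - (perp slope)*Mx = 8 + (-27*(-4.5))/(-24) = 8 - 5.0625 = 2.9375

y = -1.1250x + 2.9375


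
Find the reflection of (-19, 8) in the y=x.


Reflection rule for y=x: (y, x)
(-19, 8) -> (8, -19)

(8, -19)


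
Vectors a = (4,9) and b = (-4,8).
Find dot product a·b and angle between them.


a·b = 4*(-4) + 9*8 = -16 + 72 = 56
|a| = sqrt(16+81) = 9.8489
|b| = sqrt(16+64) = 8.9443
cos(theta) = 56/(sqrt(97)*sqrt(80)) = 56/sqrt(7760) = 0.635707
theta = arccos(56/sqrt(7760)) = 50.5275 degrees

a·b = 56, theta = 50.5275 deg


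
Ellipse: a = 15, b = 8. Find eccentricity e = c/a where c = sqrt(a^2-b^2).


c = sqrt(225-64) = sqrt(161) = 12.6886
e = c/a = sqrt(161)/15 = 0.8459

e = 0.8459


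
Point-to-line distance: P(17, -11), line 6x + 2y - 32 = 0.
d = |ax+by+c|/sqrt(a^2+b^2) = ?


|6*17 + 2*(-11) - 32| = |48| = 48
sqrt(36 + 4) = sqrt(40) = 6.3246
d = 48/sqrt(40) = 7.5895

7.5895


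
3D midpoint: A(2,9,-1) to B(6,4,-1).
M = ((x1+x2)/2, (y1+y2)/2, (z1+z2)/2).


Mx = (2+6)/2 = 4.0000
My = (9+4)/2 = 6.5000
Mz = (-1- 1)/2 = -1.0000

M = (4.0000, 6.5000, -1.0000)


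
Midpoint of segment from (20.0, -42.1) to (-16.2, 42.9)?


Mx = (20.0 - 16.2)/2 = 3.8/2 = 1.9000
My = (-42.1 + 42.9)/2 = 0.8/2 = 0.4000

(1.9000, 0.4000)


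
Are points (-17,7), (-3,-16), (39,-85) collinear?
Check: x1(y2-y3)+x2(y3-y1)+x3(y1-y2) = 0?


-17*(-16+ 85) - 3*(-85-7) + 39*(7+ 16)
= -1173 + 276 + 897 = 0

Yes, collinear (determinant = 0)


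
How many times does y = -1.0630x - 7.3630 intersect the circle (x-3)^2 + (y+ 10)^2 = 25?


Substitute y = -1.0630x - 7.3630: (x-3)^2 + (-1.0630x- 7.3630+ 10)^2 = 25
Expand to Ax^2 + Bx + C = 0, where b-k = 2.637
A = 1+m^2 = 2.129969
B = 2(m(b-k) - h) = 2(-1.0630*2.637 - 3) = -11.606262
C = h^2 + (b-k)^2 - r^2 = 9 + 6.953769 - 25 = -9.046231
disc = B^2-4AC = 134.7053 + 77.0728 = 211.7781
disc > 0

2 intersection points


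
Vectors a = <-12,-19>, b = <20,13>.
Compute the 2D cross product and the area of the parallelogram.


cross = -12*13 + 19*20 = -156 + 380 = 224
Parallelogram area = |224| = 224

cross = 224, parallelogram area = 224


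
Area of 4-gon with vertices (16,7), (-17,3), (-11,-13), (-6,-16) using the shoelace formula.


sum(xi*y_{i+1}) = 16*3 - 17*(-13) - 11*(-16) - 6*7 = 403
sum(yi*x_{i+1}) = 7*(-17) + 3*(-11) - 13*(-6) - 16*16 = -330
Area = |403 + 330|/2 = 733/2 = 366.5000

366.5000 sq units


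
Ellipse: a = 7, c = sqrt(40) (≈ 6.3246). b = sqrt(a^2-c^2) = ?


b^2 = 7^2 - (sqrt(40))^2 = 49 - 40 = 9
b = sqrt(9) = 3

b = 3


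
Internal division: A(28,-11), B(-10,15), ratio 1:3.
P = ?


Px = (1*(-10) + 3*28)/4 = 74/4 = 18.5000
Py = (1*15 + 3*(-11))/4 = -18/4 = -4.5000

P = (18.5000, -4.5000)


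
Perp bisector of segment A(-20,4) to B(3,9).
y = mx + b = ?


Midpoint = (-8.5, 6.5)
Slope of AB = dy/dx = 5/23 = 0.2174
Perp slope = -dx/dy = -23/5 = -4.6000
b = My - (perp slope)*Mx = 6.5 + (23*(-8.5))/5 = 6.5 - 39.1000 = -32.6000

y = -4.6000x - 32.6000


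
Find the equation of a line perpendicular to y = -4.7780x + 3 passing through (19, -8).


Perpendicular slope = -1/m1 = -1/(-4.7780) = 0.2093
b2 = y0 - m2*x0 = -8 + 19/(-4.7780) = -8 - 3.9766 = -11.9766

y = 0.2093x - 11.9766


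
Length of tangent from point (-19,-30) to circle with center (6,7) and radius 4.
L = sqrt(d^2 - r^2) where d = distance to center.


d = sqrt((-19-6)^2 + (-30-7)^2) = sqrt(625+1369) = 44.6542
L = sqrt(1994.0000 - 16) = sqrt(1978.0000) = 44.4747

44.4747


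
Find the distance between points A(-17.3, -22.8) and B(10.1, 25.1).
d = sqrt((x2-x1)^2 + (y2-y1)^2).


dx = 10.1 + 17.3 = 27.4
dy = 25.1 + 22.8 = 47.9
d = sqrt(750.76 + 2294.41) = sqrt(3045.17) = 55.1831

55.1831


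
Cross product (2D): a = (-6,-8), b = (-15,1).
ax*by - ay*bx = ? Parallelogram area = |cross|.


cross = -6*1 + 8*(-15) = -6 - 120 = -126
Parallelogram area = |-126| = 126

cross = -126, parallelogram area = 126


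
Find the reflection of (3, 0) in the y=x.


Reflection rule for y=x: (y, x)
(3, 0) -> (0, 3)

(0, 3)


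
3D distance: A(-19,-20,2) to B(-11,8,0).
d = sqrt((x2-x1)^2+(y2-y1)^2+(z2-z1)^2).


dx=8, dy=28, dz=-2
d = sqrt(64+784+4) = sqrt(852) = 29.1890

29.1890


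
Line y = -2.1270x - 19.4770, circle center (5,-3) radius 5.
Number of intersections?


Substitute y = -2.1270x - 19.4770: (x-5)^2 + (-2.1270x- 19.4770+ 3)^2 = 25
Expand to Ax^2 + Bx + C = 0, where b-k = -16.477
A = 1+m^2 = 5.524129
B = 2(m(b-k) - h) = 2(-2.1270*(-16.477) - 5) = 60.093158
C = h^2 + (b-k)^2 - r^2 = 25 + 271.491529 - 25 = 271.491529
disc = B^2-4AC = 3611.1876 - 5999.0169 = -2387.8293
disc < 0

0 intersection points


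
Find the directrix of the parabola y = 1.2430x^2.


a = 1.2430
1/(4a) = 0.2011
directrix: y = -0.2011 = -0.2011

y = -0.2011


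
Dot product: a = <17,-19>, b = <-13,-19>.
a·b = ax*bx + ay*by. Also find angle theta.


a·b = 17*(-13) - 19*(-19) = -221 + 361 = 140
|a| = sqrt(289+361) = 25.4951
|b| = sqrt(169+361) = 23.0217
cos(theta) = 140/(sqrt(650)*sqrt(530)) = 140/sqrt(344500) = 0.238525
theta = arccos(140/sqrt(344500)) = 76.2005 degrees

a·b = 140, theta = 76.2005 deg


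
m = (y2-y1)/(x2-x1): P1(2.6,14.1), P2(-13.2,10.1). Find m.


dy = 10.1 - 14.1 = -4.0
dx = -13.2 - 2.6 = -15.8
m = -4.0/(-15.8) = 0.2532

m = 0.2532


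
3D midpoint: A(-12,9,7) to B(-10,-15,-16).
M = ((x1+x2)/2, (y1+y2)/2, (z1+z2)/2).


Mx = (-12- 10)/2 = -11.0000
My = (9- 15)/2 = -3.0000
Mz = (7- 16)/2 = -4.5000

M = (-11.0000, -3.0000, -4.5000)


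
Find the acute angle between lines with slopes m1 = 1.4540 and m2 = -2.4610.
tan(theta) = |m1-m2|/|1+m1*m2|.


m1-m2 = 3.915
1+m1*m2 = -2.578294
tan(theta) = |3.915/(-2.578294)| = 1.518446
theta = arctan(|3.915/(-2.578294)|) = 56.6324 degrees (acute angle)

56.6324 degrees


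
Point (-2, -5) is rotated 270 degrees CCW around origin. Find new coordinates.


cos(270) = 0, sin(270) = -1
x' = -2*0 + 5*(-1) = -5
y' = -2*(-1) - 5*0 = 2

(-5, 2)


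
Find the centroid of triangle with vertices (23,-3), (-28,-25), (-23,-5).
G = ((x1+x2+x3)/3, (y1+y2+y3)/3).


Gx = (23- 28- 23)/3 = -28/3 = -9.3333
Gy = (-3- 25- 5)/3 = -33/3 = -11.0000

G = (-9.3333, -11.0000)


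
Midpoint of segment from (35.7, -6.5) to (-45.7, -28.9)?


Mx = (35.7 - 45.7)/2 = -10.0/2 = -5.0000
My = (-6.5 - 28.9)/2 = -35.4/2 = -17.7000

(-5.0000, -17.7000)


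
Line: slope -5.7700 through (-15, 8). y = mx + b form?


y - 8 = -5.7700(x + 15)
y = -5.7700x + 8 + 5.7700*(-15)
y = -5.7700x - 78.5500

y = -5.7700x - 78.5500


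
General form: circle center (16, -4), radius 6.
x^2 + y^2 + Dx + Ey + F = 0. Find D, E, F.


(x-16)^2 + (y+ 4)^2 = 6^2
D = -2h = -32, E = -2k = 8
F = h^2+k^2-r^2 = 256+16-36 = 236

D = -32, E = 8, F = 236


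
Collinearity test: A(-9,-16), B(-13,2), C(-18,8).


-9*(2-8) - 13*(8+ 16) - 18*(-16-2)
= 54 - 312 + 324 = 66

No, not collinear (determinant = 66)


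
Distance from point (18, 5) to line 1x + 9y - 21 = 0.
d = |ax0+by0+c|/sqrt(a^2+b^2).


|1*18 + 9*5 - 21| = |42| = 42
sqrt(1 + 81) = sqrt(82) = 9.0554
d = 42/sqrt(82) = 4.6381

4.6381


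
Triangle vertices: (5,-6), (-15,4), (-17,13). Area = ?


5*(4-13) = -45
-15*(13+ 6) = -285
-17*(-6-4) = 170
sum = -160
Area = |-160|/2 = 80.0000

80.0000 sq units


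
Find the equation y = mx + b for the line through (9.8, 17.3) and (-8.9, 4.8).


m = (-12.5)/(-18.7) = 0.6684
b = y1 - m*x1 = 17.3 - (-12.5*9.8)/(-18.7) = 17.3 - 6.5508 = 10.7492

y = 0.6684x + 10.7492


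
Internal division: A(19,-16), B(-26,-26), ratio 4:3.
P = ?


Px = (4*(-26) + 3*19)/7 = -47/7 = -6.7143
Py = (4*(-26) + 3*(-16))/7 = -152/7 = -21.7143

P = (-6.7143, -21.7143)


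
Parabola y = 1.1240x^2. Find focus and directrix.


a = 1.1240
1/(4a) = 0.2224
Focus = (0, 0.2224)
Directrix: y = -0.2224

Focus = (0, 0.2224), Directrix: y = -0.2224


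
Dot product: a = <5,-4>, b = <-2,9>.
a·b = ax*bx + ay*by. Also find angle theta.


a·b = 5*(-2) - 4*9 = -10 - 36 = -46
|a| = sqrt(25+16) = 6.4031
|b| = sqrt(4+81) = 9.2195
cos(theta) = -46/(sqrt(41)*sqrt(85)) = -46/sqrt(3485) = -0.779213
theta = arccos(-46/sqrt(3485)) = 141.1886 degrees

a·b = -46, theta = 141.1886 deg


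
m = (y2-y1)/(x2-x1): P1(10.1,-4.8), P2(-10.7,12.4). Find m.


dy = 12.4 + 4.8 = 17.2
dx = -10.7 - 10.1 = -20.8
m = 17.2/(-20.8) = -0.8269

m = -0.8269


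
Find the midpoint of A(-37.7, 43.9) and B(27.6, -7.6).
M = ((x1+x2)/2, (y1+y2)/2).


Mx = (-37.7 + 27.6)/2 = -10.1/2 = -5.0500
My = (43.9 - 7.6)/2 = 36.3/2 = 18.1500

(-5.0500, 18.1500)


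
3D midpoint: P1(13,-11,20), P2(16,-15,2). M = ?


Mx = (13+16)/2 = 14.5000
My = (-11- 15)/2 = -13.0000
Mz = (20+2)/2 = 11.0000

M = (14.5000, -13.0000, 11.0000)


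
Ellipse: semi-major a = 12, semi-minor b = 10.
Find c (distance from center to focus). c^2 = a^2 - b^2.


c^2 = 12^2 - 10^2 = 144 - 100 = 44
c = sqrt(44) = 6.6332

c = 6.6332


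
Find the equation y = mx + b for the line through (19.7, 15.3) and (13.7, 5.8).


m = (-9.5)/(-6.0) = 1.5833
b = y1 - m*x1 = 15.3 - (-9.5*19.7)/(-6.0) = 15.3 - 31.1917 = -15.8917

y = 1.5833x - 15.8917


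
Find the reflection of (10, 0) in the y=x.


Reflection rule for y=x: (y, x)
(10, 0) -> (0, 10)

(0, 10)


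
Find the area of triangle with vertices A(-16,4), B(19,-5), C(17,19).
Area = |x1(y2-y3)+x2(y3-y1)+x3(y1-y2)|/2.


-16*(-5-19) = 384
19*(19-4) = 285
17*(4+ 5) = 153
sum = 822
Area = |822|/2 = 411.0000

411.0000 sq units


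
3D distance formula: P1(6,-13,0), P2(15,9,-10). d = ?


dx=9, dy=22, dz=-10
d = sqrt(81+484+100) = sqrt(665) = 25.7876

25.7876


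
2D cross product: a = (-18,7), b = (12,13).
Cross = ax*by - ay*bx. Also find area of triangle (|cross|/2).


cross = -18*13 - 7*12 = -234 - 84 = -318
Triangle area = |-318|/2 = 318/2 = 159.0000

cross = -318, triangle area = 159.0000


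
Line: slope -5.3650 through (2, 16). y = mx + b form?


y - 16 = -5.3650(x - 2)
y = -5.3650x + 16 + 5.3650*2
y = -5.3650x + 26.7300

y = -5.3650x + 26.7300


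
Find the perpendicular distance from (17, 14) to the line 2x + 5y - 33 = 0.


|2*17 + 5*14 - 33| = |71| = 71
sqrt(4 + 25) = sqrt(29) = 5.3852
d = 71/sqrt(29) = 13.1844

13.1844


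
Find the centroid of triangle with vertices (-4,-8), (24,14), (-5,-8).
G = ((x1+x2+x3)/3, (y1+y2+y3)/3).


Gx = (-4+24- 5)/3 = 15/3 = 5.0000
Gy = (-8+14- 8)/3 = -2/3 = -0.6667

G = (5.0000, -0.6667)


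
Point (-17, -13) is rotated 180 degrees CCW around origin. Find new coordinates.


cos(180) = -1, sin(180) = 0
x' = -17*(-1) + 13*0 = 17
y' = -17*0 - 13*(-1) = 13

(17, 13)


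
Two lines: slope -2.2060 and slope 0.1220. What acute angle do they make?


m1-m2 = -2.328
1+m1*m2 = 0.730868
tan(theta) = |-2.328/0.730868| = 3.185254
theta = arctan(|-2.328/0.730868|) = 72.5705 degrees (acute angle)

72.5705 degrees


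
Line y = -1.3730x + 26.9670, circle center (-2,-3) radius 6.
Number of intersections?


Substitute y = -1.3730x + 26.9670: (x+ 2)^2 + (-1.3730x+26.9670+ 3)^2 = 36
Expand to Ax^2 + Bx + C = 0, where b-k = 29.967
A = 1+m^2 = 2.885129
B = 2(m(b-k) - h) = 2(-1.3730*29.967 + 2) = -78.289382
C = h^2 + (b-k)^2 - r^2 = 4 + 898.021089 - 36 = 866.021089
disc = B^2-4AC = 6129.2273 - 9994.3302 = -3865.1029
disc < 0

0 intersection points


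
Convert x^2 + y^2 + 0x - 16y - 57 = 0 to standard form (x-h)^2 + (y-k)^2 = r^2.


h = -D/2 = 0/2 = 0
k = -E/2 = 16/2 = 8
r^2 = h^2 + k^2 - F = 0 + 64 + 57 = 121
r = 11

Center (0, 8), radius = 11


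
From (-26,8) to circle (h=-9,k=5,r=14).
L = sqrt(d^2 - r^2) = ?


d = sqrt((-26+ 9)^2 + (8-5)^2) = sqrt(289+9) = 17.2627
L = sqrt(298.0000 - 196) = sqrt(102.0000) = 10.0995

10.0995


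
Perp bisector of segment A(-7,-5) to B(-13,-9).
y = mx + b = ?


Midpoint = (-10, -7)
Slope of AB = dy/dx = -4/(-6) = 0.6667
Perp slope = -dx/dy = -6/4 = -1.5000
b = My - (perp slope)*Mx = -7 + (-6*(-10))/(-4) = -7 - 15.0000 = -22.0000

y = -1.5000x - 22.0000


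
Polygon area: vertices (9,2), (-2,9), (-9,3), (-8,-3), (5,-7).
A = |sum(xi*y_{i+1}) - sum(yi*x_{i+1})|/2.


sum(xi*y_{i+1}) = 9*9 - 2*3 - 9*(-3) - 8*(-7) + 5*2 = 168
sum(yi*x_{i+1}) = 2*(-2) + 9*(-9) + 3*(-8) - 3*5 - 7*9 = -187
Area = |168 + 187|/2 = 355/2 = 177.5000

177.5000 sq units


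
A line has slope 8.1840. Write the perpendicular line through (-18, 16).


Perpendicular slope = -1/m1 = -1/8.1840 = -0.1222
b2 = y0 - m2*x0 = 16 - 18/8.1840 = 16 - 2.1994 = 13.8006

y = -0.1222x + 13.8006


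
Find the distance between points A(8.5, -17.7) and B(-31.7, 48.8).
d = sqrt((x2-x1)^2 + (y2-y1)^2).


dx = -31.7 - 8.5 = -40.2
dy = 48.8 + 17.7 = 66.5
d = sqrt(1616.04 + 4422.25) = sqrt(6038.29) = 77.7064

77.7064


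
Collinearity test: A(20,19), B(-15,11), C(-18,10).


20*(11-10) - 15*(10-19) - 18*(19-11)
= 20 + 135 - 144 = 11

No, not collinear (determinant = 11)


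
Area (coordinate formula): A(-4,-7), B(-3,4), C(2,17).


-4*(4-17) = 52
-3*(17+ 7) = -72
2*(-7-4) = -22
sum = -42
Area = |-42|/2 = 21.0000

21.0000 sq units


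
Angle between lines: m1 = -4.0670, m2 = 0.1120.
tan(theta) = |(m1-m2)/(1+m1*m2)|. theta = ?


m1-m2 = -4.179
1+m1*m2 = 0.544496
tan(theta) = |-4.179/0.544496| = 7.674988
theta = arctan(|-4.179/0.544496|) = 82.5766 degrees (acute angle)

82.5766 degrees


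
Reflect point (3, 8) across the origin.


Reflection rule for origin: (-x, -y)
(3, 8) -> (-3, -8)

(-3, -8)


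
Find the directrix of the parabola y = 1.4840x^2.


a = 1.4840
1/(4a) = 0.1685
directrix: y = -0.1685 = -0.1685

y = -0.1685


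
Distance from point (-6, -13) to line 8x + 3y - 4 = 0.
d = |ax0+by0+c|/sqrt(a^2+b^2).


|8*(-6) + 3*(-13) - 4| = |-91| = 91
sqrt(64 + 9) = sqrt(73) = 8.5440
d = 91/sqrt(73) = 10.6507

10.6507


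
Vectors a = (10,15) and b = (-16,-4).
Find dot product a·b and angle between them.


a·b = 10*(-16) + 15*(-4) = -160 - 60 = -220
|a| = sqrt(100+225) = 18.0278
|b| = sqrt(256+16) = 16.4924
cos(theta) = -220/(sqrt(325)*sqrt(272)) = -220/sqrt(88400) = -0.739940
theta = arccos(-220/sqrt(88400)) = 137.7263 degrees

a·b = -220, theta = 137.7263 deg


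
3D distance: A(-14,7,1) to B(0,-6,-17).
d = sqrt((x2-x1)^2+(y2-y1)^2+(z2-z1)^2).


dx=14, dy=-13, dz=-18
d = sqrt(196+169+324) = sqrt(689) = 26.2488

26.2488


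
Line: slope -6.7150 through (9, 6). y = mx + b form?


y - 6 = -6.7150(x - 9)
y = -6.7150x + 6 + 6.7150*9
y = -6.7150x + 66.4350

y = -6.7150x + 66.4350


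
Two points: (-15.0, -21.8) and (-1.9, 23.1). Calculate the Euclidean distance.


dx = -1.9 + 15.0 = 13.1
dy = 23.1 + 21.8 = 44.9
d = sqrt(171.61 + 2016.01) = sqrt(2187.62) = 46.7720

46.7720


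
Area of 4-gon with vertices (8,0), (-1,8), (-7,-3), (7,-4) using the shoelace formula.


sum(xi*y_{i+1}) = 8*8 - 1*(-3) - 7*(-4) + 7*0 = 95
sum(yi*x_{i+1}) = 0*(-1) + 8*(-7) - 3*7 - 4*8 = -109
Area = |95 + 109|/2 = 204/2 = 102.0000

102.0000 sq units


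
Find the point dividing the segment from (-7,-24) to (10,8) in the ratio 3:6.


Px = (3*10 + 6*(-7))/9 = -12/9 = -1.3333
Py = (3*8 + 6*(-24))/9 = -120/9 = -13.3333

P = (-1.3333, -13.3333)


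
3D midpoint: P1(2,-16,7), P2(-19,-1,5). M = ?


Mx = (2- 19)/2 = -8.5000
My = (-16- 1)/2 = -8.5000
Mz = (7+5)/2 = 6.0000

M = (-8.5000, -8.5000, 6.0000)
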